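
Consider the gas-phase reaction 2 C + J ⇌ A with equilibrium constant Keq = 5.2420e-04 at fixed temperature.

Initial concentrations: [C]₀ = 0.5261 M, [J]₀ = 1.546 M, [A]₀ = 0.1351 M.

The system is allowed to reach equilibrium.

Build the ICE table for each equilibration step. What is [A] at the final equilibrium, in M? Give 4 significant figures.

[A]_eq = 5.5704e-04 M

Q₀ = 0.3157 vs Keq = 5.2420e-04 ⇒ Q>K, reverse
Step 1:
                  C         J         A
  Initial    0.5261     1.546    0.1351
  Change     0.2691    0.1345   -0.1345
  Equil      0.7952     1.681 5.5704e-04
  solve Keq expr → x = -0.1345; check Q = 5.2420e-04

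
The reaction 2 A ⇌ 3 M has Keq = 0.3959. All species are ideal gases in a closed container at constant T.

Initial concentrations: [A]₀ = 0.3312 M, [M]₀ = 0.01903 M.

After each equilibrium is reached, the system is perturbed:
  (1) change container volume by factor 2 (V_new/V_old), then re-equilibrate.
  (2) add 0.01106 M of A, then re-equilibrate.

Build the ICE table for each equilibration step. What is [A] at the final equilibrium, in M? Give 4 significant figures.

[A]_eq = 0.08694 M

Q₀ = 6.2825e-05 vs Keq = 0.3959 ⇒ Q<K, forward
Step 1:
                  A         M
  I          0.3312   0.01903
  C         -0.1462    0.2193
  E           0.185    0.2384
  solve Keq expr → x = 0.07312; check Q = 0.3959
Then change container volume by factor 2 (V_new/V_old).
Step 2:
                  A         M
  I         0.09248    0.1192
  C        -0.01188   0.01782
  E          0.0806     0.137
  solve Keq expr → x = 0.005941; check Q = 0.3959
Then add 0.01106 M of A.
Step 3:
                  A         M
  I         0.09166     0.137
  C       -0.004725  0.007088
  E         0.08694    0.1441
  solve Keq expr → x = 0.002363; check Q = 0.3959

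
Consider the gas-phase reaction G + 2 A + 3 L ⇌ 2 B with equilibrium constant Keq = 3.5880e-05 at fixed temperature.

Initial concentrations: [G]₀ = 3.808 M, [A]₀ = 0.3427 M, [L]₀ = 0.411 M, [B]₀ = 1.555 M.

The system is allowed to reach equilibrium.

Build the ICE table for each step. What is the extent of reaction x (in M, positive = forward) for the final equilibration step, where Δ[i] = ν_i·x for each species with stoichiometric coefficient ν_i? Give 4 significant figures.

x = -0.7293 M

Q₀ = 77.88 vs Keq = 3.5880e-05 ⇒ Q>K, reverse
Step 1:
                  G         A         L         B
  I           3.808    0.3427     0.411     1.555
  C          0.7293     1.459     2.188    -1.459
  E           4.537     1.801     2.599   0.09631
  solve Keq expr → x = -0.7293; check Q = 3.5880e-05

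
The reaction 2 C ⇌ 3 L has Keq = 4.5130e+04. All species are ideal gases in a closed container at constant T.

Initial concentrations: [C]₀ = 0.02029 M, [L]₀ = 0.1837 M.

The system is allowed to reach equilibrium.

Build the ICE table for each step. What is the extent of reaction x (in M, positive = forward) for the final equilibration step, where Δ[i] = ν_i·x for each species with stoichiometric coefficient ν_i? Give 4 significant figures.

x = 0.009913 M

Q₀ = 15.06 vs Keq = 4.5130e+04 ⇒ Q<K, forward
Step 1:
                  C         L
  Initial   0.02029    0.1837
  Change   -0.01983   0.02974
  Equil   4.6417e-04    0.2134
  solve Keq expr → x = 0.009913; check Q = 4.5130e+04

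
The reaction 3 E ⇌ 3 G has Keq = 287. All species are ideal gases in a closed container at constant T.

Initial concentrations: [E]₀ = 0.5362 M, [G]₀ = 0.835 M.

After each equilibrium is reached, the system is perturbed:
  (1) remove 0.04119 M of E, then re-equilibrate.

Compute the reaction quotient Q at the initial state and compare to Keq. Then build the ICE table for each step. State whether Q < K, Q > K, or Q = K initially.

Q₀ = 3.776; Q < K (proceeds forward)

Q₀ = 3.776 vs Keq = 287 ⇒ Q<K, forward
Step 1:
                   E          G
  Initial     0.5362      0.835
  Change     -0.3557     0.3557
  Equil       0.1805      1.191
  solve Keq expr → x = 0.1186; check Q = 287
Then remove 0.04119 M of E.
Step 2:
                   E          G
  Initial     0.1393      1.191
  Change     0.03577   -0.03577
  Equil       0.1751      1.155
  solve Keq expr → x = -0.01192; check Q = 287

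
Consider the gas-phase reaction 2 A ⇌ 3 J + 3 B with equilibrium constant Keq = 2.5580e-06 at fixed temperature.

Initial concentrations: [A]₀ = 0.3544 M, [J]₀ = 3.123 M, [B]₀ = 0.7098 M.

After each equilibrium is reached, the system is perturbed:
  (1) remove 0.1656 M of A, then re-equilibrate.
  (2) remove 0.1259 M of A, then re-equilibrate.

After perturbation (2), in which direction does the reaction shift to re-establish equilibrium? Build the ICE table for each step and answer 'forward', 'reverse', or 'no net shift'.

Direction: reverse

Q₀ = 86.72 vs Keq = 2.5580e-06 ⇒ Q>K, reverse
Step 1:
                    A           J           B
  init         0.3544       3.123      0.7098
  Δ            0.4699     -0.7048     -0.7048
  eq           0.8243       2.418    0.004972
  solve Keq expr → x = -0.2349; check Q = 2.5580e-06
Then remove 0.1656 M of A.
Step 2:
                    A           J           B
  init         0.6587       2.418    0.004972
  Δ        4.5818e-04 -6.8728e-04 -6.8728e-04
  eq           0.6591       2.417    0.004285
  solve Keq expr → x = -2.2909e-04; check Q = 2.5580e-06
Then remove 0.1259 M of A.
Step 3:
                    A           J           B
  init         0.5332       2.417    0.004285
  Δ        3.7469e-04 -5.6203e-04 -5.6203e-04
  eq           0.5336       2.417    0.003723
  solve Keq expr → x = -1.8734e-04; check Q = 2.5580e-06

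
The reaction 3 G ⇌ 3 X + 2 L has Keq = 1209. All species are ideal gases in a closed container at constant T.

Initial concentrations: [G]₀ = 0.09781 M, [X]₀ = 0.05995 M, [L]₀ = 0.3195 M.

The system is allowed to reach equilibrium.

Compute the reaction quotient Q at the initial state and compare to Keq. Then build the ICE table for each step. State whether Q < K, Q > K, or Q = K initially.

Q₀ = 0.0235 vs Keq = 1209 ⇒ Q<K, forward
Step 1:
                   G          X          L
  init       0.09781    0.05995     0.3195
  Δ         -0.09041    0.09041    0.06027
  eq        0.007402     0.1504     0.3798
  solve Keq expr → x = 0.03014; check Q = 1209

Q₀ = 0.0235; Q < K (proceeds forward)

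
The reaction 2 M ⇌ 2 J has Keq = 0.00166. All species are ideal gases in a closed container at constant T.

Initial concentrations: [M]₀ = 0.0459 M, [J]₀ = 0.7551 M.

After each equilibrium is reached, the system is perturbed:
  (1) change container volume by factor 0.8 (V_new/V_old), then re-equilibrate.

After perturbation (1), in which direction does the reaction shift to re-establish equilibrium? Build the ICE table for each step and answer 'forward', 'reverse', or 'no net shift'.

Direction: no net shift

Q₀ = 270.6 vs Keq = 0.00166 ⇒ Q>K, reverse
Step 1:
                   M          J
  init        0.0459     0.7551
  Δ           0.7237    -0.7237
  eq          0.7696    0.03136
  solve Keq expr → x = -0.3619; check Q = 0.00166
Then change container volume by factor 0.8 (V_new/V_old).
Step 2:
                   M          J
  init        0.9621     0.0392
  Δ                0          0
  eq          0.9621     0.0392
  solve Keq expr → x = 0; check Q = 0.00166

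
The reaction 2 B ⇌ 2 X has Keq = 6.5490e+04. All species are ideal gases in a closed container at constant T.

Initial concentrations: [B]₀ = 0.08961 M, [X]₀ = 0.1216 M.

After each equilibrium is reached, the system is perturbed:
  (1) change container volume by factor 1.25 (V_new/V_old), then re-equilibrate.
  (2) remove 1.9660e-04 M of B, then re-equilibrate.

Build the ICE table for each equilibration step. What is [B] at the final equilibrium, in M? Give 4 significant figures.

Q₀ = 1.841 vs Keq = 6.5490e+04 ⇒ Q<K, forward
Step 1:
                   B          X
  I          0.08961     0.1216
  C         -0.08879    0.08879
  E       8.2212e-04     0.2104
  solve Keq expr → x = 0.04439; check Q = 6.5490e+04
Then change container volume by factor 1.25 (V_new/V_old).
Step 2:
                   B          X
  I       6.5769e-04     0.1683
  C                0          0
  E       6.5769e-04     0.1683
  solve Keq expr → x = 0; check Q = 6.5490e+04
Then remove 1.9660e-04 M of B.
Step 3:
                   B          X
  I       4.6109e-04     0.1683
  C       1.9583e-04 -1.9583e-04
  E       6.5693e-04     0.1681
  solve Keq expr → x = -9.7917e-05; check Q = 6.5490e+04

[B]_eq = 6.5693e-04 M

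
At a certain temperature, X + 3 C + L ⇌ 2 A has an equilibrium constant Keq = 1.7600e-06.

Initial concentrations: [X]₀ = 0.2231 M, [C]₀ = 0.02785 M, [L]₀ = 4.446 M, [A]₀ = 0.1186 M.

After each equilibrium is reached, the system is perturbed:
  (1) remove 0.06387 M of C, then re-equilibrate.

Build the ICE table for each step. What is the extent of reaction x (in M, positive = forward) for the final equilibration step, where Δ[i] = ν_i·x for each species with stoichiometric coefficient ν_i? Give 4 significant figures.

Q₀ = 656.5 vs Keq = 1.7600e-06 ⇒ Q>K, reverse
Step 1:
                  X         C         L         A
  init       0.2231   0.02785     4.446    0.1186
  Δ         0.05923    0.1777   0.05923   -0.1185
  eq         0.2823    0.2055     4.505 1.3943e-04
  solve Keq expr → x = -0.05923; check Q = 1.7600e-06
Then remove 0.06387 M of C.
Step 2:
                  X         C         L         A
  init       0.2823    0.1417     4.505 1.3943e-04
  Δ       2.9781e-05 8.9342e-05 2.9781e-05 -5.9561e-05
  eq         0.2824    0.1418     4.505 7.9864e-05
  solve Keq expr → x = -2.9781e-05; check Q = 1.7600e-06

x = -2.9781e-05 M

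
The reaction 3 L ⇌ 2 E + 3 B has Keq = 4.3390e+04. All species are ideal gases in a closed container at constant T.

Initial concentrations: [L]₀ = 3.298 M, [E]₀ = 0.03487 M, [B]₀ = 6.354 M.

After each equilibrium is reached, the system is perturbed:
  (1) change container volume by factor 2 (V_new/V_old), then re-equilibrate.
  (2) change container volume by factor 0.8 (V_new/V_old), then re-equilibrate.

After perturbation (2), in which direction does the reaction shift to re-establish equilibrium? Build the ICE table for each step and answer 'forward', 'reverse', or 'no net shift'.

Q₀ = 0.008695 vs Keq = 4.3390e+04 ⇒ Q<K, forward
Step 1:
                   L          E          B
  I            3.298    0.03487      6.354
  C           -2.886      1.924      2.886
  E           0.4117      1.959       9.24
  solve Keq expr → x = 0.9621; check Q = 4.3390e+04
Then change container volume by factor 2 (V_new/V_old).
Step 2:
                   L          E          B
  I           0.2059     0.9795       4.62
  C         -0.07006     0.0467    0.07006
  E           0.1358      1.026       4.69
  solve Keq expr → x = 0.02335; check Q = 4.3390e+04
Then change container volume by factor 0.8 (V_new/V_old).
Step 3:
                   L          E          B
  I           0.1697      1.283      5.863
  C          0.02471   -0.01648   -0.02471
  E           0.1945      1.266      5.838
  solve Keq expr → x = -0.008238; check Q = 4.3390e+04

Direction: reverse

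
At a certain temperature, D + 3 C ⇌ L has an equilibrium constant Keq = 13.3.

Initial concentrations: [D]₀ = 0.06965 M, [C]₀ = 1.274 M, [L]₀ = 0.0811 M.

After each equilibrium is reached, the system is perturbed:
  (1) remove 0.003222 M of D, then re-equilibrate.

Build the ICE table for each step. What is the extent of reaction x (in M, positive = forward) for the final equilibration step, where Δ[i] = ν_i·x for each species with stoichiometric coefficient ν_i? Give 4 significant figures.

Q₀ = 0.5631 vs Keq = 13.3 ⇒ Q<K, forward
Step 1:
                    D           C           L
  Initial     0.06965       1.274      0.0811
  Change     -0.06138     -0.1841     0.06138
  Equil      0.008275        1.09      0.1425
  solve Keq expr → x = 0.06138; check Q = 13.3
Then remove 0.003222 M of D.
Step 2:
                    D           C           L
  Initial    0.005053        1.09      0.1425
  Change     0.002867      0.0086   -0.002867
  Equil      0.007919       1.098      0.1396
  solve Keq expr → x = -0.002867; check Q = 13.3

x = -0.002867 M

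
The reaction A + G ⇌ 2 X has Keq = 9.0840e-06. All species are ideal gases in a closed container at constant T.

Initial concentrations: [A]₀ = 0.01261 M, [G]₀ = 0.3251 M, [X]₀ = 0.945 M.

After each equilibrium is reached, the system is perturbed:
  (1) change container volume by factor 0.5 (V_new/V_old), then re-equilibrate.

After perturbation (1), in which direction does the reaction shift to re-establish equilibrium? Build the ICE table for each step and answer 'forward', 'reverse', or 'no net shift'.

Direction: no net shift

Q₀ = 217.8 vs Keq = 9.0840e-06 ⇒ Q>K, reverse
Step 1:
                  A         G         X
  init      0.01261    0.3251     0.945
  Δ          0.4716    0.4716   -0.9431
  eq         0.4842    0.7967  0.001872
  solve Keq expr → x = -0.4716; check Q = 9.0840e-06
Then change container volume by factor 0.5 (V_new/V_old).
Step 2:
                  A         G         X
  init       0.9683     1.593  0.003744
  Δ               0         0         0
  eq         0.9683     1.593  0.003744
  solve Keq expr → x = 0; check Q = 9.0840e-06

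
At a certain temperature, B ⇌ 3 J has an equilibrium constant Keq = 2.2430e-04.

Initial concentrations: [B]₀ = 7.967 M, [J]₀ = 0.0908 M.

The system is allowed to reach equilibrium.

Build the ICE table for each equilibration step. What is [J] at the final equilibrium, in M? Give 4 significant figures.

[J]_eq = 0.1213 M

Q₀ = 9.3964e-05 vs Keq = 2.2430e-04 ⇒ Q<K, forward
Step 1:
                   B          J
  Initial      7.967     0.0908
  Change    -0.01017     0.0305
  Equil        7.957     0.1213
  solve Keq expr → x = 0.01017; check Q = 2.2430e-04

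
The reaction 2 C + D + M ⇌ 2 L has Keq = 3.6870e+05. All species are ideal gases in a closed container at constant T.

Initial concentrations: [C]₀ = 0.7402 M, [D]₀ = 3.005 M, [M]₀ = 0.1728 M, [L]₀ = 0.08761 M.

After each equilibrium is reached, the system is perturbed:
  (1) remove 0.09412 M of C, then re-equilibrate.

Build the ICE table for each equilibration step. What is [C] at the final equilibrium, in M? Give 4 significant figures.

[C]_eq = 0.3005 M

Q₀ = 0.02698 vs Keq = 3.6870e+05 ⇒ Q<K, forward
Step 1:
                    C           D           M           L
  init         0.7402       3.005      0.1728     0.08761
  Δ           -0.3456     -0.1728     -0.1728      0.3456
  eq           0.3946       2.832  1.1542e-06      0.4332
  solve Keq expr → x = 0.1728; check Q = 3.6870e+05
Then remove 0.09412 M of C.
Step 2:
                    C           D           M           L
  init         0.3005       2.832  1.1542e-06      0.4332
  Δ        1.6725e-06  8.3625e-07  8.3625e-07 -1.6725e-06
  eq           0.3005       2.832  1.9904e-06      0.4332
  solve Keq expr → x = -8.3625e-07; check Q = 3.6870e+05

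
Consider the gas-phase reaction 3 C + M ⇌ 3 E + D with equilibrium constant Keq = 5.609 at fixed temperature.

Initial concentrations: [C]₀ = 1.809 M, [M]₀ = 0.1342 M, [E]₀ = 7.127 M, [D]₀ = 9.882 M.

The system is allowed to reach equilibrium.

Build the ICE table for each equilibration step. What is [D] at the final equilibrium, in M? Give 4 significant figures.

[D]_eq = 8.907 M

Q₀ = 4503 vs Keq = 5.609 ⇒ Q>K, reverse
Step 1:
                    C           M           E           D
  I             1.809      0.1342       7.127       9.882
  C             2.926      0.9752      -2.926     -0.9752
  E             4.735       1.109       4.201       8.907
  solve Keq expr → x = -0.9752; check Q = 5.609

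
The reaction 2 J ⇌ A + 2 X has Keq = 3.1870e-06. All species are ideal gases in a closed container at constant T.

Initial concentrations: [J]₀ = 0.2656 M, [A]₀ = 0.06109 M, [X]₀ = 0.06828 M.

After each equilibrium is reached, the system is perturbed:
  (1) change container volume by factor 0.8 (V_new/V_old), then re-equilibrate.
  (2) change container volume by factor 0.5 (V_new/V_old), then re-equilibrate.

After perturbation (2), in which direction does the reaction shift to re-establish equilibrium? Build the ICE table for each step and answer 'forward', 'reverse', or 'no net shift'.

Direction: reverse

Q₀ = 0.004037 vs Keq = 3.1870e-06 ⇒ Q>K, reverse
Step 1:
                    J           A           X
  Initial      0.2656     0.06109     0.06828
  Change       0.0648     -0.0324     -0.0648
  Equil        0.3304     0.02869    0.003482
  solve Keq expr → x = -0.0324; check Q = 3.1870e-06
Then change container volume by factor 0.8 (V_new/V_old).
Step 2:
                    J           A           X
  Initial       0.413     0.03586    0.004353
  Change   4.4326e-04 -2.2163e-04 -4.4326e-04
  Equil        0.4134     0.03564     0.00391
  solve Keq expr → x = -2.2163e-04; check Q = 3.1870e-06
Then change container volume by factor 0.5 (V_new/V_old).
Step 3:
                    J           A           X
  Initial      0.8269     0.07128    0.007819
  Change     0.002231   -0.001116   -0.002231
  Equil        0.8291     0.07017    0.005588
  solve Keq expr → x = -0.001116; check Q = 3.1870e-06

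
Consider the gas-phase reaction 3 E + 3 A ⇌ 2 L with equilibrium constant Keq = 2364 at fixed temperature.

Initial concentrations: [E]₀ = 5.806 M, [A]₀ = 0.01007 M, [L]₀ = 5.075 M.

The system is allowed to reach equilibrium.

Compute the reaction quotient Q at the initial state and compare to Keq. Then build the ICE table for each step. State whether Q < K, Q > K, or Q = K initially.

Q₀ = 1.2887e+05 vs Keq = 2364 ⇒ Q>K, reverse
Step 1:
                  E         A         L
  init        5.806   0.01007     5.075
  Δ         0.02784   0.02784  -0.01856
  eq          5.834   0.03791     5.056
  solve Keq expr → x = -0.009279; check Q = 2364

Q₀ = 1.2887e+05; Q > K (proceeds reverse)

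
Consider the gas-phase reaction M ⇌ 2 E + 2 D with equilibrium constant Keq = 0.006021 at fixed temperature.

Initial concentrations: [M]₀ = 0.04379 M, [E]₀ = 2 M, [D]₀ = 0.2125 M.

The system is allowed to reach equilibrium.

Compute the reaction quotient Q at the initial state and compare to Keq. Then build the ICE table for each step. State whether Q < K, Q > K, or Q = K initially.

Q₀ = 4.125; Q > K (proceeds reverse)

Q₀ = 4.125 vs Keq = 0.006021 ⇒ Q>K, reverse
Step 1:
                   M          E          D
  init       0.04379          2     0.2125
  Δ          0.09815    -0.1963    -0.1963
  eq          0.1419      1.804    0.01621
  solve Keq expr → x = -0.09815; check Q = 0.006021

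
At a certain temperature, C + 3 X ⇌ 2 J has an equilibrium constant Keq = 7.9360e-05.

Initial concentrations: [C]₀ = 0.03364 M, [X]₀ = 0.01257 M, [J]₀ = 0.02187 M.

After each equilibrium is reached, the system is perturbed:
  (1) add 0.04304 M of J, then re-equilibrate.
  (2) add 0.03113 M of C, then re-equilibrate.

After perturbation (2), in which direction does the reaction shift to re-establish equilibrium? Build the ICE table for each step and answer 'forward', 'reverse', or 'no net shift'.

Direction: forward

Q₀ = 7159 vs Keq = 7.9360e-05 ⇒ Q>K, reverse
Step 1:
                    C           X           J
  Initial     0.03364     0.01257     0.02187
  Change      0.01093     0.03278    -0.02185
  Equil       0.04457     0.04535  1.8161e-05
  solve Keq expr → x = -0.01093; check Q = 7.9360e-05
Then add 0.04304 M of J.
Step 2:
                    C           X           J
  Initial     0.04457     0.04535     0.04306
  Change      0.02149     0.06446    -0.04297
  Equil       0.06605      0.1098  8.3313e-05
  solve Keq expr → x = -0.02149; check Q = 7.9360e-05
Then add 0.03113 M of C.
Step 3:
                    C           X           J
  Initial     0.09718      0.1098  8.3313e-05
  Change  -8.8507e-06 -2.6552e-05  1.7701e-05
  Equil       0.09717      0.1098  1.0101e-04
  solve Keq expr → x = 8.8507e-06; check Q = 7.9360e-05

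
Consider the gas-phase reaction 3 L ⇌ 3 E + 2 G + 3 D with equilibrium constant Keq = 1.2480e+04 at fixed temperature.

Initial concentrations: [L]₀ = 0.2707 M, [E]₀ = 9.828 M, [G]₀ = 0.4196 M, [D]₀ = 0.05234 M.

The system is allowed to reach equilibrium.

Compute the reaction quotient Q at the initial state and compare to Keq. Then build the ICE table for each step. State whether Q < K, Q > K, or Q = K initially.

Q₀ = 1.208; Q < K (proceeds forward)

Q₀ = 1.208 vs Keq = 1.2480e+04 ⇒ Q<K, forward
Step 1:
                  L         E         G         D
  init       0.2707     9.828    0.4196   0.05234
  Δ         -0.1979    0.1979     0.132    0.1979
  eq        0.07276     10.03    0.5516    0.2503
  solve Keq expr → x = 0.06598; check Q = 1.2480e+04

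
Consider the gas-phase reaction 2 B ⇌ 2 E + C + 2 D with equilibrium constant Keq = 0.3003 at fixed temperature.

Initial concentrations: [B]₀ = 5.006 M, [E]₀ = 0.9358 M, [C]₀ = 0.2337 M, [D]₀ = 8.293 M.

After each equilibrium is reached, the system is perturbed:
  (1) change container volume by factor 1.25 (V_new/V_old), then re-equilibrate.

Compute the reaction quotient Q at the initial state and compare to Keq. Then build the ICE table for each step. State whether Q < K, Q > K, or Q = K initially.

Q₀ = 0.5617 vs Keq = 0.3003 ⇒ Q>K, reverse
Step 1:
                    B           E           C           D
  Initial       5.006      0.9358      0.2337       8.293
  Change       0.1164     -0.1164    -0.05818     -0.1164
  Equil         5.122      0.8194      0.1755       8.177
  solve Keq expr → x = -0.05818; check Q = 0.3003
Then change container volume by factor 1.25 (V_new/V_old).
Step 2:
                    B           E           C           D
  Initial       4.098      0.6555      0.1404       6.541
  Change      -0.1002      0.1002     0.05009      0.1002
  Equil         3.998      0.7557      0.1905       6.641
  solve Keq expr → x = 0.05009; check Q = 0.3003

Q₀ = 0.5617; Q > K (proceeds reverse)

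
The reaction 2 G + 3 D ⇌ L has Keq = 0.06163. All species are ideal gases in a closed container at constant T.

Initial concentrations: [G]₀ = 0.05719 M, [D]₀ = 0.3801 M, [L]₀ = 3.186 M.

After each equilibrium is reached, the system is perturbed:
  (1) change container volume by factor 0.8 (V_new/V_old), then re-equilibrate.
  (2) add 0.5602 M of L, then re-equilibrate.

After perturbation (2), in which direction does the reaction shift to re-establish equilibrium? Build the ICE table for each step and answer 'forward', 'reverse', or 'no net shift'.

Direction: reverse

Q₀ = 1.7738e+04 vs Keq = 0.06163 ⇒ Q>K, reverse
Step 1:
                    G           D           L
  Initial     0.05719      0.3801       3.186
  Change        1.466       2.199      -0.733
  Equil         1.523       2.579       2.453
  solve Keq expr → x = -0.733; check Q = 0.06163
Then change container volume by factor 0.8 (V_new/V_old).
Step 2:
                    G           D           L
  Initial       1.904       3.224       3.066
  Change      -0.3167     -0.4751      0.1584
  Equil         1.587       2.749       3.225
  solve Keq expr → x = 0.1584; check Q = 0.06163
Then add 0.5602 M of L.
Step 3:
                    G           D           L
  Initial       1.587       2.749       3.785
  Change      0.05366     0.08048    -0.02683
  Equil         1.641       2.829       3.758
  solve Keq expr → x = -0.02683; check Q = 0.06163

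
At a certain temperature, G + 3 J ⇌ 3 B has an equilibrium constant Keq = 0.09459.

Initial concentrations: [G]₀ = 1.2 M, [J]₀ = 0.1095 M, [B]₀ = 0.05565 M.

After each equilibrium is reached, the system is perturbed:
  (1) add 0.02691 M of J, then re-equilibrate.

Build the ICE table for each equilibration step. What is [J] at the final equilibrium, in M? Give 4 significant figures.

Q₀ = 0.1094 vs Keq = 0.09459 ⇒ Q>K, reverse
Step 1:
                    G           J           B
  init            1.2      0.1095     0.05565
  Δ        5.8915e-04    0.001767   -0.001767
  eq            1.201      0.1113     0.05388
  solve Keq expr → x = -5.8915e-04; check Q = 0.09459
Then add 0.02691 M of J.
Step 2:
                    G           J           B
  init          1.201      0.1382     0.05388
  Δ         -0.002915   -0.008746    0.008746
  eq            1.198      0.1294     0.06263
  solve Keq expr → x = 0.002915; check Q = 0.09459

[J]_eq = 0.1294 M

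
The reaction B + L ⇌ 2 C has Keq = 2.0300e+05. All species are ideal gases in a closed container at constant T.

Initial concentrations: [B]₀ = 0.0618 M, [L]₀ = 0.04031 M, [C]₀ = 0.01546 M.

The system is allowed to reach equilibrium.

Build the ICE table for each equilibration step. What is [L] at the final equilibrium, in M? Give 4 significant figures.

Q₀ = 0.09594 vs Keq = 2.0300e+05 ⇒ Q<K, forward
Step 1:
                  B         L         C
  I          0.0618   0.04031   0.01546
  C        -0.04031  -0.04031   0.08062
  E         0.02149 2.1157e-06   0.09608
  solve Keq expr → x = 0.04031; check Q = 2.0300e+05

[L]_eq = 2.1157e-06 M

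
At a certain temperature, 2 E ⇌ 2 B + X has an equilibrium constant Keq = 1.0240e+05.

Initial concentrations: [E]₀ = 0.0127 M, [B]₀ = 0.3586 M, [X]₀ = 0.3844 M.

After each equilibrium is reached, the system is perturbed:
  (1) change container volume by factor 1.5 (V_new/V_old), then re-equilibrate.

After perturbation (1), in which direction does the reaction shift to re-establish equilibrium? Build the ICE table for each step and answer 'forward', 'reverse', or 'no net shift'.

Direction: forward

Q₀ = 306.5 vs Keq = 1.0240e+05 ⇒ Q<K, forward
Step 1:
                    E           B           X
  I            0.0127      0.3586      0.3844
  C          -0.01198     0.01198    0.005988
  E        7.2356e-04      0.3706      0.3904
  solve Keq expr → x = 0.005988; check Q = 1.0240e+05
Then change container volume by factor 1.5 (V_new/V_old).
Step 2:
                    E           B           X
  I        4.8238e-04      0.2471      0.2603
  C       -8.8343e-05  8.8343e-05  4.4172e-05
  E        3.9403e-04      0.2471      0.2603
  solve Keq expr → x = 4.4172e-05; check Q = 1.0240e+05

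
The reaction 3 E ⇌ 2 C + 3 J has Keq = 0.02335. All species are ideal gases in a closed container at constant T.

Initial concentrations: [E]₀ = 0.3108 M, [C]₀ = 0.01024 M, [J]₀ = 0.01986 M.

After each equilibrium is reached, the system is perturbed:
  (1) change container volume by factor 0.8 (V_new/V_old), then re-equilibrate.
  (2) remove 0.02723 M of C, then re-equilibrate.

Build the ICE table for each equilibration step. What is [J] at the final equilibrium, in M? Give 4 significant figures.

Q₀ = 2.7359e-08 vs Keq = 0.02335 ⇒ Q<K, forward
Step 1:
                    E           C           J
  init         0.3108     0.01024     0.01986
  Δ           -0.1601      0.1068      0.1601
  eq           0.1507       0.117        0.18
  solve Keq expr → x = 0.05338; check Q = 0.02335
Then change container volume by factor 0.8 (V_new/V_old).
Step 2:
                    E           C           J
  init         0.1883      0.1463       0.225
  Δ           0.01159   -0.007725    -0.01159
  eq           0.1999      0.1385      0.2134
  solve Keq expr → x = -0.003863; check Q = 0.02335
Then remove 0.02723 M of C.
Step 3:
                    E           C           J
  init         0.1999      0.1113      0.2134
  Δ          -0.01074    0.007161     0.01074
  eq           0.1892      0.1185      0.2242
  solve Keq expr → x = 0.003581; check Q = 0.02335

[J]_eq = 0.2242 M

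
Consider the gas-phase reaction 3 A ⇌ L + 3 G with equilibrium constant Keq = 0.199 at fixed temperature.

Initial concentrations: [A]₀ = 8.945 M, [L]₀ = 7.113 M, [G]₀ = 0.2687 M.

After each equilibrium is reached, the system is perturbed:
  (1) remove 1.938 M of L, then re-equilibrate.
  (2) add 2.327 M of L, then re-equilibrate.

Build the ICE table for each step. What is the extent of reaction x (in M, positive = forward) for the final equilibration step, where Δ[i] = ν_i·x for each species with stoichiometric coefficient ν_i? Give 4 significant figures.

Q₀ = 1.9280e-04 vs Keq = 0.199 ⇒ Q<K, forward
Step 1:
                  A         L         G
  init        8.945     7.113    0.2687
  Δ          -1.832    0.6107     1.832
  eq          7.113     7.724     2.101
  solve Keq expr → x = 0.6107; check Q = 0.199
Then remove 1.938 M of L.
Step 2:
                  A         L         G
  init        7.113     5.786     2.101
  Δ         -0.1552   0.05173    0.1552
  eq          6.958     5.837     2.256
  solve Keq expr → x = 0.05173; check Q = 0.199
Then add 2.327 M of L.
Step 3:
                  A         L         G
  init        6.958     8.164     2.256
  Δ          0.1811  -0.06036   -0.1811
  eq          7.139     8.104     2.075
  solve Keq expr → x = -0.06036; check Q = 0.199

x = -0.06036 M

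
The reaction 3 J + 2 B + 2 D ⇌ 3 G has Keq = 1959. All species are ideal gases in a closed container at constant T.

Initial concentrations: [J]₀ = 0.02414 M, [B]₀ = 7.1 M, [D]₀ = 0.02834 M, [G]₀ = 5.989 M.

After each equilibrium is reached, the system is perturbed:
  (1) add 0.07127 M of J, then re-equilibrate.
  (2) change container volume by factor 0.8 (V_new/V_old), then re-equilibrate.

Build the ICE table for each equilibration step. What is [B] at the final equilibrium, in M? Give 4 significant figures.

Q₀ = 3.7717e+08 vs Keq = 1959 ⇒ Q>K, reverse
Step 1:
                    J           B           D           G
  init        0.02414         7.1     0.02834       5.989
  Δ            0.2996      0.1997      0.1997     -0.2996
  eq           0.3237         7.3      0.2281       5.689
  solve Keq expr → x = -0.09986; check Q = 1959
Then add 0.07127 M of J.
Step 2:
                    J           B           D           G
  init          0.395         7.3      0.2281       5.689
  Δ          -0.03997    -0.02665    -0.02665     0.03997
  eq            0.355       7.273      0.2014       5.729
  solve Keq expr → x = 0.01332; check Q = 1959
Then change container volume by factor 0.8 (V_new/V_old).
Step 3:
                    J           B           D           G
  init         0.4438       9.091      0.2518       7.162
  Δ           -0.0652    -0.04347    -0.04347      0.0652
  eq           0.3786       9.048      0.2083       7.227
  solve Keq expr → x = 0.02173; check Q = 1959

[B]_eq = 9.048 M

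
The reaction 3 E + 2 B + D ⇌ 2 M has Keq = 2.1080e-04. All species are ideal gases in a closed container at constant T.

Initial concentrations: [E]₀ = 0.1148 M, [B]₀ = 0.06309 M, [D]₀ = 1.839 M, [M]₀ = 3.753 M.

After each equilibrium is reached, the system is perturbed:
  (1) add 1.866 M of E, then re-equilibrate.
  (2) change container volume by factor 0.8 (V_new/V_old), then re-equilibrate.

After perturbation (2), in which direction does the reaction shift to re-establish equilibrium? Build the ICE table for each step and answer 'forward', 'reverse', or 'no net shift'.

Q₀ = 1.2718e+06 vs Keq = 2.1080e-04 ⇒ Q>K, reverse
Step 1:
                   E          B          D          M
  init        0.1148    0.06309      1.839      3.753
  Δ            4.454      2.969      1.485     -2.969
  eq           4.569      3.032      3.324     0.7838
  solve Keq expr → x = -1.485; check Q = 2.1080e-04
Then add 1.866 M of E.
Step 2:
                   E          B          D          M
  init         6.435      3.032      3.324     0.7838
  Δ          -0.4103    -0.2735    -0.1368     0.2735
  eq           6.024      2.759      3.187      1.057
  solve Keq expr → x = 0.1368; check Q = 2.1080e-04
Then change container volume by factor 0.8 (V_new/V_old).
Step 3:
                   E          B          D          M
  init          7.53      3.448      3.984      1.322
  Δ          -0.4946    -0.3297    -0.1649     0.3297
  eq           7.036      3.119      3.819      1.651
  solve Keq expr → x = 0.1649; check Q = 2.1080e-04

Direction: forward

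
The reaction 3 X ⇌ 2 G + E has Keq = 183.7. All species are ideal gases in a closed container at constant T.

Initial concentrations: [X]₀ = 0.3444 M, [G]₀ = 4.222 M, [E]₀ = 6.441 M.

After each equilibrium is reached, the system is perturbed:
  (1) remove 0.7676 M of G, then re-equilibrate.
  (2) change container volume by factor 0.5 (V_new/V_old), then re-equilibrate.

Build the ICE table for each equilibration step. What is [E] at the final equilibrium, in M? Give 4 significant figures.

[E]_eq = 12.64 M

Q₀ = 2811 vs Keq = 183.7 ⇒ Q>K, reverse
Step 1:
                  X         G         E
  I          0.3444     4.222     6.441
  C           0.462    -0.308    -0.154
  E          0.8064     3.914     6.287
  solve Keq expr → x = -0.154; check Q = 183.7
Then remove 0.7676 M of G.
Step 2:
                  X         G         E
  I          0.8064     3.146     6.287
  C        -0.09834   0.06556   0.03278
  E           0.708     3.212      6.32
  solve Keq expr → x = 0.03278; check Q = 183.7
Then change container volume by factor 0.5 (V_new/V_old).
Step 3:
                  X         G         E
  I           1.416     6.424     12.64
  C               0         0         0
  E           1.416     6.424     12.64
  solve Keq expr → x = 0; check Q = 183.7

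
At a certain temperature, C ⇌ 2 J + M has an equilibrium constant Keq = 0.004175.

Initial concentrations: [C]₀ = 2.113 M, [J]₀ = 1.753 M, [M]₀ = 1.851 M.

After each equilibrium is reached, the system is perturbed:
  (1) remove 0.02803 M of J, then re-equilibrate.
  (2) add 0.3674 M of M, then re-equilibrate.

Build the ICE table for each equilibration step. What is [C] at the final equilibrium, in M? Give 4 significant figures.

[C]_eq = 2.929 M

Q₀ = 2.692 vs Keq = 0.004175 ⇒ Q>K, reverse
Step 1:
                    C           J           M
  Initial       2.113       1.753       1.851
  Change       0.8219      -1.644     -0.8219
  Equil         2.935      0.1091       1.029
  solve Keq expr → x = -0.8219; check Q = 0.004175
Then remove 0.02803 M of J.
Step 2:
                    C           J           M
  Initial       2.935     0.08109       1.029
  Change     -0.01353     0.02707     0.01353
  Equil         2.921      0.1082       1.043
  solve Keq expr → x = 0.01353; check Q = 0.004175
Then add 0.3674 M of M.
Step 3:
                    C           J           M
  Initial       2.921      0.1082        1.41
  Change     0.007395    -0.01479   -0.007395
  Equil         2.929     0.09337       1.403
  solve Keq expr → x = -0.007395; check Q = 0.004175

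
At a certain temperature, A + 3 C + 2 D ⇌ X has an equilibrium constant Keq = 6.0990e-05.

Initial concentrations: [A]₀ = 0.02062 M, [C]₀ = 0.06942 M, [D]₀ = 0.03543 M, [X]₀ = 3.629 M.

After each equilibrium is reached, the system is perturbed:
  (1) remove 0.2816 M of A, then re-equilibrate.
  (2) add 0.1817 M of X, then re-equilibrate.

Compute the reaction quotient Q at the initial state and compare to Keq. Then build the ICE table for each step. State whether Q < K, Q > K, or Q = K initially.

Q₀ = 4.1909e+08; Q > K (proceeds reverse)

Q₀ = 4.1909e+08 vs Keq = 6.0990e-05 ⇒ Q>K, reverse
Step 1:
                   A          C          D          X
  I          0.02062    0.06942    0.03543      3.629
  C            2.377      7.131      4.754     -2.377
  E            2.398        7.2      4.789      1.252
  solve Keq expr → x = -2.377; check Q = 6.0990e-05
Then remove 0.2816 M of A.
Step 2:
                   A          C          D          X
  I            2.116        7.2      4.789      1.252
  C          0.03731     0.1119    0.07463   -0.03731
  E            2.153      7.312      4.864      1.215
  solve Keq expr → x = -0.03731; check Q = 6.0990e-05
Then add 0.1817 M of X.
Step 3:
                   A          C          D          X
  I            2.153      7.312      4.864      1.396
  C          0.04326     0.1298    0.08652   -0.04326
  E            2.197      7.442       4.95      1.353
  solve Keq expr → x = -0.04326; check Q = 6.0990e-05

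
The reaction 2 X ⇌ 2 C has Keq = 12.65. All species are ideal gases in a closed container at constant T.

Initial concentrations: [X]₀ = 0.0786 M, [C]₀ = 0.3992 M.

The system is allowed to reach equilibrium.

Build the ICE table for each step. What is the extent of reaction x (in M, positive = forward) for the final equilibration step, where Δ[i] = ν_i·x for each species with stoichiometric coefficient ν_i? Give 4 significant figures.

x = -0.01313 M

Q₀ = 25.8 vs Keq = 12.65 ⇒ Q>K, reverse
Step 1:
                   X          C
  I           0.0786     0.3992
  C          0.02626   -0.02626
  E           0.1049     0.3729
  solve Keq expr → x = -0.01313; check Q = 12.65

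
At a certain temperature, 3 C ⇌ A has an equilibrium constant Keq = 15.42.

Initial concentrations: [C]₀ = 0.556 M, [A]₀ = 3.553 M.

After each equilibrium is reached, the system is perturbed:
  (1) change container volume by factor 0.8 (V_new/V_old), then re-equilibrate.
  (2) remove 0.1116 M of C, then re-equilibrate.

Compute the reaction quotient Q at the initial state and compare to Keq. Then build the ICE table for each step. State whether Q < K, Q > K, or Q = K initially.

Q₀ = 20.67; Q > K (proceeds reverse)

Q₀ = 20.67 vs Keq = 15.42 ⇒ Q>K, reverse
Step 1:
                    C           A
  I             0.556       3.553
  C           0.05599    -0.01866
  E             0.612       3.534
  solve Keq expr → x = -0.01866; check Q = 15.42
Then change container volume by factor 0.8 (V_new/V_old).
Step 2:
                    C           A
  I             0.765       4.418
  C            -0.104     0.03467
  E             0.661       4.453
  solve Keq expr → x = 0.03467; check Q = 15.42
Then remove 0.1116 M of C.
Step 3:
                    C           A
  I            0.5494       4.453
  C            0.1098    -0.03659
  E            0.6591       4.416
  solve Keq expr → x = -0.03659; check Q = 15.42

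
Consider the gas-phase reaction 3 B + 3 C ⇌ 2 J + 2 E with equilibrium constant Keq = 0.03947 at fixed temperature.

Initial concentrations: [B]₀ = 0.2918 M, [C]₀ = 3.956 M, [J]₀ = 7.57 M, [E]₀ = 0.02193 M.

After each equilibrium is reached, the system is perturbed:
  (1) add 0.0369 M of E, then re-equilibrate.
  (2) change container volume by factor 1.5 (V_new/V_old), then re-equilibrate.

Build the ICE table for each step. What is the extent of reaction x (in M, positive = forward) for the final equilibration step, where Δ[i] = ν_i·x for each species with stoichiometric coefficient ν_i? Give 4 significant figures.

x = -0.003553 M

Q₀ = 0.01792 vs Keq = 0.03947 ⇒ Q<K, forward
Step 1:
                  B         C         J         E
  I          0.2918     3.956      7.57   0.02193
  C        -0.01255  -0.01255  0.008365  0.008365
  E          0.2793     3.943     7.578   0.03029
  solve Keq expr → x = 0.004182; check Q = 0.03947
Then add 0.0369 M of E.
Step 2:
                  B         C         J         E
  I          0.2793     3.943     7.578   0.06719
  C         0.04325   0.04325  -0.02883  -0.02883
  E          0.3225     3.987      7.55   0.03836
  solve Keq expr → x = -0.01442; check Q = 0.03947
Then change container volume by factor 1.5 (V_new/V_old).
Step 3:
                  B         C         J         E
  I           0.215     2.658     5.033   0.02558
  C         0.01066   0.01066 -0.007105 -0.007105
  E          0.2257     2.668     5.026   0.01847
  solve Keq expr → x = -0.003553; check Q = 0.03947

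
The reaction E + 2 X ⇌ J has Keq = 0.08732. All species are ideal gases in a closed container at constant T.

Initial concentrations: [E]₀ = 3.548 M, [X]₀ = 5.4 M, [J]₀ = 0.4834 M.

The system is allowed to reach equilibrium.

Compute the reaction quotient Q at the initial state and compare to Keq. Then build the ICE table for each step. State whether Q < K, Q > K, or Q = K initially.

Q₀ = 0.004672; Q < K (proceeds forward)

Q₀ = 0.004672 vs Keq = 0.08732 ⇒ Q<K, forward
Step 1:
                  E         X         J
  Initial     3.548       5.4    0.4834
  Change     -1.239    -2.478     1.239
  Equil       2.309     2.922     1.722
  solve Keq expr → x = 1.239; check Q = 0.08732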